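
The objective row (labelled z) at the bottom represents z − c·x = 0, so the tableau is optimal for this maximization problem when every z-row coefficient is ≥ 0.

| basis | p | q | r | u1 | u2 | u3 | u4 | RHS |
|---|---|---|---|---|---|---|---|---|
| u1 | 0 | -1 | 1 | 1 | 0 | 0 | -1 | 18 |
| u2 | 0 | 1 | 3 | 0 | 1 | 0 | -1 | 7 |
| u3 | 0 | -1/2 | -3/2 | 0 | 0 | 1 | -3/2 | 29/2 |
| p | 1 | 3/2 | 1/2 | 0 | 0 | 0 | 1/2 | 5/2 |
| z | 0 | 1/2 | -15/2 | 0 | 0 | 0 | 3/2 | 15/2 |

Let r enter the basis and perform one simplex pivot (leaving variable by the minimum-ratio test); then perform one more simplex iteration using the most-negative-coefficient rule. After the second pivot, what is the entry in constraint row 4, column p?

3/2

Ratio test on column r — row 1: 18/1 = 18; row 2: 7/3 = 7/3; row 3: entry -3/2 ≤ 0; row 4: (5/2)/(1/2) = 5. Minimum is 7/3 at row 2 (u2 leaves); pivot element 3.
Divide row 2 by 3; eliminate column r from the other rows.
Second iteration: most negative z-row entry is -1 in column u4, so u4 enters.
Ratio test on column u4 — row 1: entry -2/3 ≤ 0; row 2: entry -1/3 ≤ 0; row 3: entry -2 ≤ 0; row 4: (4/3)/(2/3) = 2. Minimum is 2 at row 4 (p leaves); pivot element 2/3.
Divide row 4 by 2/3; eliminate column u4 from the other rows.
After both pivots, the entry at constraint row 4, column p is 3/2.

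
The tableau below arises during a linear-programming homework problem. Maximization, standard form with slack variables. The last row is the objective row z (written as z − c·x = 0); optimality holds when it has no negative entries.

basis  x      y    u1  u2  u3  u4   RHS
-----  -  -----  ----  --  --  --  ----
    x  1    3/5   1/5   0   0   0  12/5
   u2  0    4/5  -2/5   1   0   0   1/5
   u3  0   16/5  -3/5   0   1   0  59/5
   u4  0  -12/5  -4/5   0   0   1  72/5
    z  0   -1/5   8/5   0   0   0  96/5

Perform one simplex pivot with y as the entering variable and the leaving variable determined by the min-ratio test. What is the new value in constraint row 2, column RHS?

1/4

Ratio test on column y — row 1: (12/5)/(3/5) = 4; row 2: (1/5)/(4/5) = 1/4; row 3: (59/5)/(16/5) = 59/16; row 4: entry -12/5 ≤ 0. Minimum is 1/4 at row 2 (u2 leaves); pivot element 4/5.
Divide row 2 by 4/5; eliminate column y from the other rows.
In the new row 2, the RHS entry is the old entry divided by the pivot: (1/5)/(4/5) = 1/4.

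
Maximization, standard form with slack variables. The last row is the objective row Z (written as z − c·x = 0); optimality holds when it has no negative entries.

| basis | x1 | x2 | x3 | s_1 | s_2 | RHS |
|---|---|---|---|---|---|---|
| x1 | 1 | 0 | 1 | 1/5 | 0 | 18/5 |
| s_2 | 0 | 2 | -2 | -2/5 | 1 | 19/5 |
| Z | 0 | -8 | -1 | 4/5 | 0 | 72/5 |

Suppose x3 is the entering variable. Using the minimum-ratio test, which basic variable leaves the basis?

x1

Column x3 entries and ratios — x1: (18/5)/1 = 18/5; s_2: -2 ≤ 0, skip.
Smallest ratio is 18/5 in the row of x1, so x1 leaves.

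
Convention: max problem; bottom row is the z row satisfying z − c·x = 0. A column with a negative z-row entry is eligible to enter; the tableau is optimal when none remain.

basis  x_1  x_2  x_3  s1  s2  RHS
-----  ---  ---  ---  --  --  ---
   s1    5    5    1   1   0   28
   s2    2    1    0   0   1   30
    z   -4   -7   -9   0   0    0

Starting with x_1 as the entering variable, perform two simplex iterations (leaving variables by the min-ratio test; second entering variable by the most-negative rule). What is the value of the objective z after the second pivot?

Ratio test on column x_1 — row 1: 28/5 = 28/5; row 2: 30/2 = 15. Minimum is 28/5 at row 1 (s1 leaves); pivot element 5.
Pivot on row 1; the z-row RHS becomes 0 − (-4)·(28/5) = 112/5.
Next entering variable (most negative z-row entry -41/5): x_3.
Ratio test on column x_3 — row 1: (28/5)/(1/5) = 28; row 2: entry -2/5 ≤ 0. Minimum is 28 at row 1 (x_1 leaves); pivot element 1/5.
After the second pivot the z-row RHS is 112/5 − (-41/5)·28 = 252.

252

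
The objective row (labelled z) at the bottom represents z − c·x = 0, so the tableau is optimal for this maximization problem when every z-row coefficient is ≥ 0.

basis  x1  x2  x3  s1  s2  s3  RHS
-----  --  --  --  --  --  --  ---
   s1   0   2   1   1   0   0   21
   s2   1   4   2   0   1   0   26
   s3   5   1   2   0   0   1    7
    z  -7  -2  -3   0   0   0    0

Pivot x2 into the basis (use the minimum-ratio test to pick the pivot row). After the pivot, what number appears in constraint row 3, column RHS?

1/2

Ratio test on column x2 — row 1: 21/2 = 21/2; row 2: 26/4 = 13/2; row 3: 7/1 = 7. Minimum is 13/2 at row 2 (s2 leaves); pivot element 4.
Divide row 2 by 4; eliminate column x2 from the other rows.
Row 3 update in column RHS: 7 − 1·(13/2) = 1/2.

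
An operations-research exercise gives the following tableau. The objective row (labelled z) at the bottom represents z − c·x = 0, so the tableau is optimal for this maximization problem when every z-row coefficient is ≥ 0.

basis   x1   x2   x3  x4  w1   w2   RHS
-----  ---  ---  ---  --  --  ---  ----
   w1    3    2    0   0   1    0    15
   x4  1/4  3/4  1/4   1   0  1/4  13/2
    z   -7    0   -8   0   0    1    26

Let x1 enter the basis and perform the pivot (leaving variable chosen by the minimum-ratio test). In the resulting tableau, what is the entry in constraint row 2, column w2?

1/4

Ratio test on column x1 — row 1: 15/3 = 5; row 2: (13/2)/(1/4) = 26. Minimum is 5 at row 1 (w1 leaves); pivot element 3.
Divide row 1 by 3; eliminate column x1 from the other rows.
Row 2 update in column w2: 1/4 − (1/4)·0 = 1/4.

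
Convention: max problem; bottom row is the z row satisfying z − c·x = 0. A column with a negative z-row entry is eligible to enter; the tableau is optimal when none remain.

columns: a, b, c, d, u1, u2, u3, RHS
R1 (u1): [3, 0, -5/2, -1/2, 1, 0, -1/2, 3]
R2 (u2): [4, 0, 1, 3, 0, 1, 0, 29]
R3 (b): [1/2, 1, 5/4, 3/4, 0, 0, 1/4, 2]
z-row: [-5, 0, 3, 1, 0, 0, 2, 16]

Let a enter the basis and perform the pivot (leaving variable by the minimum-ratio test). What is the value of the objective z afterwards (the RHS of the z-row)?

21

Ratio test on column a — row 1: 3/3 = 1; row 2: 29/4 = 29/4; row 3: 2/(1/2) = 4. Minimum is 1 at row 1 (u1 leaves); pivot element 3.
Pivot on row 1; the z-row RHS becomes 16 − (-5)·1 = 21.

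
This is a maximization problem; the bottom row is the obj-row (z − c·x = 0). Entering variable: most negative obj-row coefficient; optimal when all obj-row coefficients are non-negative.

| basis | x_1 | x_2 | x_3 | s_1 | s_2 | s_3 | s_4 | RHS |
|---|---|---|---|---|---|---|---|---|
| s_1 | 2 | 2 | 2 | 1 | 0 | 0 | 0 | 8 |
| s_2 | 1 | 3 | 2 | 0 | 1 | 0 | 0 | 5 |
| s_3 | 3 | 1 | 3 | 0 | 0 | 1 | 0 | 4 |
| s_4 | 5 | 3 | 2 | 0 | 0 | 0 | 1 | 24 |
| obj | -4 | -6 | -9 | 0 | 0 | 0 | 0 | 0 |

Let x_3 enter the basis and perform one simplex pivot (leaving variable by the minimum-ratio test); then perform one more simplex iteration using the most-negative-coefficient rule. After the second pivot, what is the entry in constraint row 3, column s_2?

-1/7

Ratio test on column x_3 — row 1: 8/2 = 4; row 2: 5/2 = 5/2; row 3: 4/3 = 4/3; row 4: 24/2 = 12. Minimum is 4/3 at row 3 (s_3 leaves); pivot element 3.
Divide row 3 by 3; eliminate column x_3 from the other rows.
Second iteration: most negative obj-row entry is -3 in column x_2, so x_2 enters.
Ratio test on column x_2 — row 1: (16/3)/(4/3) = 4; row 2: (7/3)/(7/3) = 1; row 3: (4/3)/(1/3) = 4; row 4: (64/3)/(7/3) = 64/7. Minimum is 1 at row 2 (s_2 leaves); pivot element 7/3.
Divide row 2 by 7/3; eliminate column x_2 from the other rows.
After both pivots, the entry at constraint row 3, column s_2 is -1/7.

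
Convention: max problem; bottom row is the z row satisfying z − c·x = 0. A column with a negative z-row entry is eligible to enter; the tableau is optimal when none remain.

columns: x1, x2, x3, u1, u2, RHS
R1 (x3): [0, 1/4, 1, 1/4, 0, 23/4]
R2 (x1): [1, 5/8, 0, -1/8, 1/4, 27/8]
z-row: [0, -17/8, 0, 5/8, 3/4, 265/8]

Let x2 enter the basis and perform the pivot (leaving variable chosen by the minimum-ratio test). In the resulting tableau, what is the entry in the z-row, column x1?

17/5

Ratio test on column x2 — row 1: (23/4)/(1/4) = 23; row 2: (27/8)/(5/8) = 27/5. Minimum is 27/5 at row 2 (x1 leaves); pivot element 5/8.
Divide row 2 by 5/8; eliminate column x2 from the other rows.
z-row update in column x1: 0 − (-17/8)·(8/5) = 17/5.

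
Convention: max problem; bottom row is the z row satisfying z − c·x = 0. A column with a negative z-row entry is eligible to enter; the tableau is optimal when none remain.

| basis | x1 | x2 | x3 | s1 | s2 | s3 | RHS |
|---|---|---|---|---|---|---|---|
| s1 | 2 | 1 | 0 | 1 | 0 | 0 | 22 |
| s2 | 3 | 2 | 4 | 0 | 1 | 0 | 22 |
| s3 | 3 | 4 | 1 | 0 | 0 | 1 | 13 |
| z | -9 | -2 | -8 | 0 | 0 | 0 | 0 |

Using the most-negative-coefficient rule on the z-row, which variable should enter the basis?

x1

Negative z-row entries: x1: -9, x2: -2, x3: -8.
The most negative is -9 in column x1, so x1 enters.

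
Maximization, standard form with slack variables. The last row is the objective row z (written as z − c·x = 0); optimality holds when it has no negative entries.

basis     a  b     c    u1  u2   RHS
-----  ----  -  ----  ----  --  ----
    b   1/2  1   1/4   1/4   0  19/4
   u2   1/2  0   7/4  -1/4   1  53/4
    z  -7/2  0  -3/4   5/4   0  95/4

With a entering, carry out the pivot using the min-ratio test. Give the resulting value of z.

57

Ratio test on column a — row 1: (19/4)/(1/2) = 19/2; row 2: (53/4)/(1/2) = 53/2. Minimum is 19/2 at row 1 (b leaves); pivot element 1/2.
Pivot on row 1; the z-row RHS becomes 95/4 − (-7/2)·(19/2) = 57.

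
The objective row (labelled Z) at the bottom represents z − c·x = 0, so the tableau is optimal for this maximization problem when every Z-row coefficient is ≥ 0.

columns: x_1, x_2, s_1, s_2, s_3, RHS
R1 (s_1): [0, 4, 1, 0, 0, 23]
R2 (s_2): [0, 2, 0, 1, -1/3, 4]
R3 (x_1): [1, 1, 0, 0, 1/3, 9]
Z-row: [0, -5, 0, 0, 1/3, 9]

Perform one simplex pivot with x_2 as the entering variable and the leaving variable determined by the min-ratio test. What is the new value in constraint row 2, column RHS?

Ratio test on column x_2 — row 1: 23/4 = 23/4; row 2: 4/2 = 2; row 3: 9/1 = 9. Minimum is 2 at row 2 (s_2 leaves); pivot element 2.
Divide row 2 by 2; eliminate column x_2 from the other rows.
In the new row 2, the RHS entry is the old entry divided by the pivot: 4/2 = 2.

2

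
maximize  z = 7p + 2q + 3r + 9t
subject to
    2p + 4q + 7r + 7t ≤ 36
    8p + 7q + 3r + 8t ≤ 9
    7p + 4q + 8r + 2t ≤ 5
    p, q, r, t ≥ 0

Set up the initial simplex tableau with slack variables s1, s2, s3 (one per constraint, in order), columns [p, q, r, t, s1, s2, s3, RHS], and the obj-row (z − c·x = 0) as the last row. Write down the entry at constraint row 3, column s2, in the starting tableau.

Slack s2 belongs to constraint 2; its column is the unit vector e_2, so the entry in row 3 is 0.

0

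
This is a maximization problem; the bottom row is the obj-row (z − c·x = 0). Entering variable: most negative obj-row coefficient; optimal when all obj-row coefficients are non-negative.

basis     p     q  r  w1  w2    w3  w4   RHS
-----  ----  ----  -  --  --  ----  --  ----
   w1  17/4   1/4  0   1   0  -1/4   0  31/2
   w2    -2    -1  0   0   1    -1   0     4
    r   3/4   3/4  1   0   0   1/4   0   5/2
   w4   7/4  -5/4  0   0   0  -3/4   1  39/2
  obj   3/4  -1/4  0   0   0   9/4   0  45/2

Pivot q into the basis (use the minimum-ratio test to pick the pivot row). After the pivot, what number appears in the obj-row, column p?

1

Ratio test on column q — row 1: (31/2)/(1/4) = 62; row 2: entry -1 ≤ 0; row 3: (5/2)/(3/4) = 10/3; row 4: entry -5/4 ≤ 0. Minimum is 10/3 at row 3 (r leaves); pivot element 3/4.
Divide row 3 by 3/4; eliminate column q from the other rows.
obj-row update in column p: 3/4 − (-1/4)·1 = 1.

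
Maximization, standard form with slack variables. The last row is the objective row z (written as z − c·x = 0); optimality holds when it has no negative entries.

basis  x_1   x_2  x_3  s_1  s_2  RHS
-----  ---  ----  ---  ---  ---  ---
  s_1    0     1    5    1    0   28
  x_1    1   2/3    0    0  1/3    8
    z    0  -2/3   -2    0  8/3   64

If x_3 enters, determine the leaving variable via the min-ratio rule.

s_1

Column x_3 entries and ratios — s_1: 28/5 = 28/5; x_1: 0 ≤ 0, skip.
Smallest ratio is 28/5 in the row of s_1, so s_1 leaves.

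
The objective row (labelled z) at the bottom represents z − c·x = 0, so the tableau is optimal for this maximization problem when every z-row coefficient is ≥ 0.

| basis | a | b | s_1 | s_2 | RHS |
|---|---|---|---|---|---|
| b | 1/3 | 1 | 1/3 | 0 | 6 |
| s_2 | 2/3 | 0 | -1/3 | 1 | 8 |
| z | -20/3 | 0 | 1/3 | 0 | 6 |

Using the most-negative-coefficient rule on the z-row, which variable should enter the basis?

Negative z-row entries: a: -20/3.
The most negative is -20/3 in column a, so a enters.

a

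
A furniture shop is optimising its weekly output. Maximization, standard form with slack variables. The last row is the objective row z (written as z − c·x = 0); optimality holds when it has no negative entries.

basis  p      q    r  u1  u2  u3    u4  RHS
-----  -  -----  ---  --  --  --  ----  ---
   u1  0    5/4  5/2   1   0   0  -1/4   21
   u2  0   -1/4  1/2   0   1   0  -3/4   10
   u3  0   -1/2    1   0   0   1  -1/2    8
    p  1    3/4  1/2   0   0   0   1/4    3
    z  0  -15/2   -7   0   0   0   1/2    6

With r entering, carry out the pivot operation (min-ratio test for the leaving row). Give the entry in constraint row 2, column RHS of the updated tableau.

Ratio test on column r — row 1: 21/(5/2) = 42/5; row 2: 10/(1/2) = 20; row 3: 8/1 = 8; row 4: 3/(1/2) = 6. Minimum is 6 at row 4 (p leaves); pivot element 1/2.
Divide row 4 by 1/2; eliminate column r from the other rows.
Row 2 update in column RHS: 10 − (1/2)·6 = 7.

7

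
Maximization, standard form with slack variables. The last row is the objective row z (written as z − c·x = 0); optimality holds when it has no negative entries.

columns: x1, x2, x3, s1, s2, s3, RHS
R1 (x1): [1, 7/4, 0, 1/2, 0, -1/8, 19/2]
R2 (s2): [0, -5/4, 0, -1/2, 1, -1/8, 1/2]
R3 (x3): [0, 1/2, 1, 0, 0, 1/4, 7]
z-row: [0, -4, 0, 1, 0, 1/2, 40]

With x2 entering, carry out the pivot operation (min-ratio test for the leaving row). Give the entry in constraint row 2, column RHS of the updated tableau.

51/7

Ratio test on column x2 — row 1: (19/2)/(7/4) = 38/7; row 2: entry -5/4 ≤ 0; row 3: 7/(1/2) = 14. Minimum is 38/7 at row 1 (x1 leaves); pivot element 7/4.
Divide row 1 by 7/4; eliminate column x2 from the other rows.
Row 2 update in column RHS: 1/2 − (-5/4)·(38/7) = 51/7.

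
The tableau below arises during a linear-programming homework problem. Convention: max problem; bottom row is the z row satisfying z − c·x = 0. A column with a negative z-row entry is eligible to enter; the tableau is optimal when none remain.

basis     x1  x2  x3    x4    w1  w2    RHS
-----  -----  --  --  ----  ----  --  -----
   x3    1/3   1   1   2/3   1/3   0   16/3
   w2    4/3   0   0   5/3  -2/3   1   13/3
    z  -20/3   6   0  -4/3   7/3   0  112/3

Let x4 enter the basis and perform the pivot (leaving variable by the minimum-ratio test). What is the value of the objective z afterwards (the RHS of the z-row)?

204/5

Ratio test on column x4 — row 1: (16/3)/(2/3) = 8; row 2: (13/3)/(5/3) = 13/5. Minimum is 13/5 at row 2 (w2 leaves); pivot element 5/3.
Pivot on row 2; the z-row RHS becomes 112/3 − (-4/3)·(13/5) = 204/5.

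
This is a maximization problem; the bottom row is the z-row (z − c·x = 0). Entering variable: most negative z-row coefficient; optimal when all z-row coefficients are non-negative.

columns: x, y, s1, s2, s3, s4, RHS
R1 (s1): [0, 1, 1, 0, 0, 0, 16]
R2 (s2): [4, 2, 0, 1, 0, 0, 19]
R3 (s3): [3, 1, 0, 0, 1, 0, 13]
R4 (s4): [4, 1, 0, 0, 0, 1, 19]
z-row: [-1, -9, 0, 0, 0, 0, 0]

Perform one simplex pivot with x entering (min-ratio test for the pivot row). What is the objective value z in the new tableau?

13/3

Ratio test on column x — row 1: entry 0 ≤ 0; row 2: 19/4 = 19/4; row 3: 13/3 = 13/3; row 4: 19/4 = 19/4. Minimum is 13/3 at row 3 (s3 leaves); pivot element 3.
Pivot on row 3; the z-row RHS becomes 0 − (-1)·(13/3) = 13/3.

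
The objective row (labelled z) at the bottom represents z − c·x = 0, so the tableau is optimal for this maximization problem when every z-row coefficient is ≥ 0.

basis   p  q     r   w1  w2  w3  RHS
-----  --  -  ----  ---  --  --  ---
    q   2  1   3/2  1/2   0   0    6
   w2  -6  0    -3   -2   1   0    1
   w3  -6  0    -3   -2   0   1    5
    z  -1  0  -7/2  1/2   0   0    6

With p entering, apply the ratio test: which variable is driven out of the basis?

Column p entries and ratios — q: 6/2 = 3; w2: -6 ≤ 0, skip; w3: -6 ≤ 0, skip.
Smallest ratio is 3 in the row of q, so q leaves.

q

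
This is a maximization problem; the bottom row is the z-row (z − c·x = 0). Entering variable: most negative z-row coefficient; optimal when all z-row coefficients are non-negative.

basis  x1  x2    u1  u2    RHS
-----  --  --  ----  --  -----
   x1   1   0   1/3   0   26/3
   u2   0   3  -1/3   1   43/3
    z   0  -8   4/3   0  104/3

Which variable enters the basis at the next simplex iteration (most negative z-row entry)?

Negative z-row entries: x2: -8.
The most negative is -8 in column x2, so x2 enters.

x2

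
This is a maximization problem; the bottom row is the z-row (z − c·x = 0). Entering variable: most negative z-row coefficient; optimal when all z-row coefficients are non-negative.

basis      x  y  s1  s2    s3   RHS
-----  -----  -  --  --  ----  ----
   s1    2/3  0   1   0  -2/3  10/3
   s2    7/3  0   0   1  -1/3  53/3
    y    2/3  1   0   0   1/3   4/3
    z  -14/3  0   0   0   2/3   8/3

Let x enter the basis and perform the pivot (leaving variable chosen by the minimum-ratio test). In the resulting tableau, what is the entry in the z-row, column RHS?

Ratio test on column x — row 1: (10/3)/(2/3) = 5; row 2: (53/3)/(7/3) = 53/7; row 3: (4/3)/(2/3) = 2. Minimum is 2 at row 3 (y leaves); pivot element 2/3.
Divide row 3 by 2/3; eliminate column x from the other rows.
z-row update in column RHS: 8/3 − (-14/3)·2 = 12.

12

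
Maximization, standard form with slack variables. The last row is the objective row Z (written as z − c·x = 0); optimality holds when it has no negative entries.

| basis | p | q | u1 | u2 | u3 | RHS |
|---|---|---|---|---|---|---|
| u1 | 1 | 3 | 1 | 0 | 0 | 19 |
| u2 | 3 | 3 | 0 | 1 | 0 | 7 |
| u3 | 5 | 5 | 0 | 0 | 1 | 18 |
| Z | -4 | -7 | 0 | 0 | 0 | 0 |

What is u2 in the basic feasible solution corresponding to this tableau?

7

u2 is basic (row 2); its value is the RHS of that row, 7.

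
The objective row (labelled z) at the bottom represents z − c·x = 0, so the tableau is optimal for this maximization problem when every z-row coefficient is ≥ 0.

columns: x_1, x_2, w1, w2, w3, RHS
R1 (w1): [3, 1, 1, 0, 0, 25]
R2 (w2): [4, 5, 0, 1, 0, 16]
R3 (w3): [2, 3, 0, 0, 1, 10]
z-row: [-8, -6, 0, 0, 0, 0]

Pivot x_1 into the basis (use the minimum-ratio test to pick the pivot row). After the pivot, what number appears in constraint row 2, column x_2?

Ratio test on column x_1 — row 1: 25/3 = 25/3; row 2: 16/4 = 4; row 3: 10/2 = 5. Minimum is 4 at row 2 (w2 leaves); pivot element 4.
Divide row 2 by 4; eliminate column x_1 from the other rows.
In the new row 2, the x_2 entry is the old entry divided by the pivot: 5/4 = 5/4.

5/4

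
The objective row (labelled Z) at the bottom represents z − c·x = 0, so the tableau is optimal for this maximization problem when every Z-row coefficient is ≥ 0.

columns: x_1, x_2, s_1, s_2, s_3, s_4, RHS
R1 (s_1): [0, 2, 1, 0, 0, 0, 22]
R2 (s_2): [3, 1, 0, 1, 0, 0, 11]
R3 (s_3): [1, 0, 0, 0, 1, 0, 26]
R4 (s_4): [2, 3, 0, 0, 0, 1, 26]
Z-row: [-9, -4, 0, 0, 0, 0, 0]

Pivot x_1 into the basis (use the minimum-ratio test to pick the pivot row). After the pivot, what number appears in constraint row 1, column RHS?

22

Ratio test on column x_1 — row 1: entry 0 ≤ 0; row 2: 11/3 = 11/3; row 3: 26/1 = 26; row 4: 26/2 = 13. Minimum is 11/3 at row 2 (s_2 leaves); pivot element 3.
Divide row 2 by 3; eliminate column x_1 from the other rows.
Row 1 update in column RHS: 22 − 0·(11/3) = 22.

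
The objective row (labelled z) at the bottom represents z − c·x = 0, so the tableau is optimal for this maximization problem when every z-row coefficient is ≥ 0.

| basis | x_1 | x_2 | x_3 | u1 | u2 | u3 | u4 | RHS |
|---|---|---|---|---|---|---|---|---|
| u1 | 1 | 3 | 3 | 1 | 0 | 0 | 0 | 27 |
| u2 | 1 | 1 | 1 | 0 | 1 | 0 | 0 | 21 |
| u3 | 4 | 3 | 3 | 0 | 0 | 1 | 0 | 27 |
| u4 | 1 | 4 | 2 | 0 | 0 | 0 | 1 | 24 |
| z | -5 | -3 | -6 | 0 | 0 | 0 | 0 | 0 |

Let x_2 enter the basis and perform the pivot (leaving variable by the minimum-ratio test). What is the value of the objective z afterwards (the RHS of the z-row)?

Ratio test on column x_2 — row 1: 27/3 = 9; row 2: 21/1 = 21; row 3: 27/3 = 9; row 4: 24/4 = 6. Minimum is 6 at row 4 (u4 leaves); pivot element 4.
Pivot on row 4; the z-row RHS becomes 0 − (-3)·6 = 18.

18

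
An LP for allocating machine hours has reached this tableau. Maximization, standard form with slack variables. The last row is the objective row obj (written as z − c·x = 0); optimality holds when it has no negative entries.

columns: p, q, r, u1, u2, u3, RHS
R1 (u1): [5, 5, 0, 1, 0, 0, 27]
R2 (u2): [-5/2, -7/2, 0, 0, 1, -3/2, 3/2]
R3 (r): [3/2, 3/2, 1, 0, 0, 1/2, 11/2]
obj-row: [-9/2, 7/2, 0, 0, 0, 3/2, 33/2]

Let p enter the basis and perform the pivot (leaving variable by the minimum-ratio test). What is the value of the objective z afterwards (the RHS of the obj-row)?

Ratio test on column p — row 1: 27/5 = 27/5; row 2: entry -5/2 ≤ 0; row 3: (11/2)/(3/2) = 11/3. Minimum is 11/3 at row 3 (r leaves); pivot element 3/2.
Pivot on row 3; the obj-row RHS becomes 33/2 − (-9/2)·(11/3) = 33.

33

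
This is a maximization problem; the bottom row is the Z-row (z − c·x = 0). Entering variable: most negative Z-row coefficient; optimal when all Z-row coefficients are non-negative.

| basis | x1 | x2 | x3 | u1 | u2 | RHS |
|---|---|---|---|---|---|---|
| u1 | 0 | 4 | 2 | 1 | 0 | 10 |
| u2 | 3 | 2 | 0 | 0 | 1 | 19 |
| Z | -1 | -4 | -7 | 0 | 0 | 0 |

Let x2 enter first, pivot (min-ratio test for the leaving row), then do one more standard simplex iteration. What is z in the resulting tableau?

Ratio test on column x2 — row 1: 10/4 = 5/2; row 2: 19/2 = 19/2. Minimum is 5/2 at row 1 (u1 leaves); pivot element 4.
Pivot on row 1; the Z-row RHS becomes 0 − (-4)·(5/2) = 10.
Next entering variable (most negative Z-row entry -5): x3.
Ratio test on column x3 — row 1: (5/2)/(1/2) = 5; row 2: entry -1 ≤ 0. Minimum is 5 at row 1 (x2 leaves); pivot element 1/2.
After the second pivot the Z-row RHS is 10 − (-5)·5 = 35.

35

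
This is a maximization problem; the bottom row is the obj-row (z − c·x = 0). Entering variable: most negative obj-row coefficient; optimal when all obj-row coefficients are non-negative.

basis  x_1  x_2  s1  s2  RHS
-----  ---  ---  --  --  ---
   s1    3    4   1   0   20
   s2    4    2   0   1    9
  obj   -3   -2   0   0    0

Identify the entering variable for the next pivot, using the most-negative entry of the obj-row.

Negative obj-row entries: x_1: -3, x_2: -2.
The most negative is -3 in column x_1, so x_1 enters.

x_1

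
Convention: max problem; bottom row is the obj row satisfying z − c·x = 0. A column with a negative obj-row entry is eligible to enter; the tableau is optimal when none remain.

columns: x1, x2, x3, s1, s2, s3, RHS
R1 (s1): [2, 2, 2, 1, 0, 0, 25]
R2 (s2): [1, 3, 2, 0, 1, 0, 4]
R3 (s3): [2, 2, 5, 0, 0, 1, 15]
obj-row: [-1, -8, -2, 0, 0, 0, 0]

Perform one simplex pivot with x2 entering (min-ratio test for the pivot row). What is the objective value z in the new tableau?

Ratio test on column x2 — row 1: 25/2 = 25/2; row 2: 4/3 = 4/3; row 3: 15/2 = 15/2. Minimum is 4/3 at row 2 (s2 leaves); pivot element 3.
Pivot on row 2; the obj-row RHS becomes 0 − (-8)·(4/3) = 32/3.

32/3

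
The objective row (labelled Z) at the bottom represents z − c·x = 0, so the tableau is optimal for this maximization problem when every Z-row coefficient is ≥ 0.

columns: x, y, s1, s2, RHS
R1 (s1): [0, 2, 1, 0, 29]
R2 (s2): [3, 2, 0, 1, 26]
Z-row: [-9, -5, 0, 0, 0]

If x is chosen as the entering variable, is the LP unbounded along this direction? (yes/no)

no

Column x has positive entries in row(s) 2, so the ratio test bounds it — not unbounded.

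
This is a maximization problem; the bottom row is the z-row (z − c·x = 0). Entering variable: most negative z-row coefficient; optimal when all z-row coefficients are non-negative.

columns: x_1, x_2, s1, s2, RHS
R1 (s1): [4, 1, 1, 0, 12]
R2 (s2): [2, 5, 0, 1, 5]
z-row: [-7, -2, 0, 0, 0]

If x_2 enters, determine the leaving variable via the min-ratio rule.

s2

Column x_2 entries and ratios — s1: 12/1 = 12; s2: 5/5 = 1.
Smallest ratio is 1 in the row of s2, so s2 leaves.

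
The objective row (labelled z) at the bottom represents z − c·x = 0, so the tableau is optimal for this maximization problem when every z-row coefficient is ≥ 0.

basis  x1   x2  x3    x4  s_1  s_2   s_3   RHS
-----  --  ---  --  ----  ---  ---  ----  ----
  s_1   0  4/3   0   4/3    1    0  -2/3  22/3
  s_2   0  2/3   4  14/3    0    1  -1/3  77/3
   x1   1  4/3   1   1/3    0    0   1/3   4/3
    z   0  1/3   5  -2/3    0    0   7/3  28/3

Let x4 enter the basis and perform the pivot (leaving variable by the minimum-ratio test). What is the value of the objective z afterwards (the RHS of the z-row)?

12

Ratio test on column x4 — row 1: (22/3)/(4/3) = 11/2; row 2: (77/3)/(14/3) = 11/2; row 3: (4/3)/(1/3) = 4. Minimum is 4 at row 3 (x1 leaves); pivot element 1/3.
Pivot on row 3; the z-row RHS becomes 28/3 − (-2/3)·4 = 12.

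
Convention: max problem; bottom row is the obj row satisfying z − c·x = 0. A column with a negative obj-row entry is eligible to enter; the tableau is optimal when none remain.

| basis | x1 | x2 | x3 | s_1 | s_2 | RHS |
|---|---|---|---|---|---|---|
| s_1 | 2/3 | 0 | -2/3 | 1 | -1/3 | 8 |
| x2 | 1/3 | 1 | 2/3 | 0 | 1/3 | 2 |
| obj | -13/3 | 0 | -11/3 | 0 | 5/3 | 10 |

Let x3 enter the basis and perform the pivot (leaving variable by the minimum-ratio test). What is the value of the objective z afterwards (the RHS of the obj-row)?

Ratio test on column x3 — row 1: entry -2/3 ≤ 0; row 2: 2/(2/3) = 3. Minimum is 3 at row 2 (x2 leaves); pivot element 2/3.
Pivot on row 2; the obj-row RHS becomes 10 − (-11/3)·3 = 21.

21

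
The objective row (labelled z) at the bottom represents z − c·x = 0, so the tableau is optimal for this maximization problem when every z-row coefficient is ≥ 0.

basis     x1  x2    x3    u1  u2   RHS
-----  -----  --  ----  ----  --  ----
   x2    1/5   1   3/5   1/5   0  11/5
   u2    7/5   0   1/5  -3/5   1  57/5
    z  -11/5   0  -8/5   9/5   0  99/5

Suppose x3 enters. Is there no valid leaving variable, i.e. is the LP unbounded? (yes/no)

Column x3 has positive entries in row(s) 1, 2, so the ratio test bounds it — not unbounded.

no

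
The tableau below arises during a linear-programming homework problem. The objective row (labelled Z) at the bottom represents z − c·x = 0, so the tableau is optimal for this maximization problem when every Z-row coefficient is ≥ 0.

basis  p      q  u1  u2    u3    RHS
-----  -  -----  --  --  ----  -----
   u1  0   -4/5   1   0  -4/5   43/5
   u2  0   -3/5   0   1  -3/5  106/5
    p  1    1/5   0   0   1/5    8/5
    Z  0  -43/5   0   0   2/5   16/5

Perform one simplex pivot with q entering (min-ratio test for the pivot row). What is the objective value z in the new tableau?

72

Ratio test on column q — row 1: entry -4/5 ≤ 0; row 2: entry -3/5 ≤ 0; row 3: (8/5)/(1/5) = 8. Minimum is 8 at row 3 (p leaves); pivot element 1/5.
Pivot on row 3; the Z-row RHS becomes 16/5 − (-43/5)·8 = 72.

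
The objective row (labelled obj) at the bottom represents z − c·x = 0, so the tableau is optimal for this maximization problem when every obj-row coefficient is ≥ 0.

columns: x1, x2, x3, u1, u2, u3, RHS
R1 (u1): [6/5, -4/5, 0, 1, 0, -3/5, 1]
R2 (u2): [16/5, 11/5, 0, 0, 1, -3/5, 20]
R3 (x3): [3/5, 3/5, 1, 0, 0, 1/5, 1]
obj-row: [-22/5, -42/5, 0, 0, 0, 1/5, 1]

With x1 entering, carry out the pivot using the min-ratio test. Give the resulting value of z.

Ratio test on column x1 — row 1: 1/(6/5) = 5/6; row 2: 20/(16/5) = 25/4; row 3: 1/(3/5) = 5/3. Minimum is 5/6 at row 1 (u1 leaves); pivot element 6/5.
Pivot on row 1; the obj-row RHS becomes 1 − (-22/5)·(5/6) = 14/3.

14/3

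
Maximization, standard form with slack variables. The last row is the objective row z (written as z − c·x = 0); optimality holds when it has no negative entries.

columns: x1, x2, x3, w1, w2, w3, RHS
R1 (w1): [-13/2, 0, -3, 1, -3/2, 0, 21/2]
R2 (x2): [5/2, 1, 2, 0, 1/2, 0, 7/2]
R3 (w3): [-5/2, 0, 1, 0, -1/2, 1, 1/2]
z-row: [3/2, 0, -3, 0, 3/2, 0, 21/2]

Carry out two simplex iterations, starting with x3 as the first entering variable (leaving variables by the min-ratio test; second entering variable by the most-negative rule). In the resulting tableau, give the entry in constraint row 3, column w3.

Ratio test on column x3 — row 1: entry -3 ≤ 0; row 2: (7/2)/2 = 7/4; row 3: (1/2)/1 = 1/2. Minimum is 1/2 at row 3 (w3 leaves); pivot element 1.
Divide row 3 by 1; eliminate column x3 from the other rows.
Second iteration: most negative z-row entry is -6 in column x1, so x1 enters.
Ratio test on column x1 — row 1: entry -14 ≤ 0; row 2: (5/2)/(15/2) = 1/3; row 3: entry -5/2 ≤ 0. Minimum is 1/3 at row 2 (x2 leaves); pivot element 15/2.
Divide row 2 by 15/2; eliminate column x1 from the other rows.
After both pivots, the entry at constraint row 3, column w3 is 1/3.

1/3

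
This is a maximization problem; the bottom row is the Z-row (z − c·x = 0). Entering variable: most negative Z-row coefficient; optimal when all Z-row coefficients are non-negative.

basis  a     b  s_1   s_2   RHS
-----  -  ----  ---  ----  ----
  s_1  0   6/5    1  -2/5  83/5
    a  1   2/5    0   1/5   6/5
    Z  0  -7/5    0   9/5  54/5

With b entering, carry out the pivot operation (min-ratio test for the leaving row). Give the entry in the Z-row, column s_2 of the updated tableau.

Ratio test on column b — row 1: (83/5)/(6/5) = 83/6; row 2: (6/5)/(2/5) = 3. Minimum is 3 at row 2 (a leaves); pivot element 2/5.
Divide row 2 by 2/5; eliminate column b from the other rows.
Z-row update in column s_2: 9/5 − (-7/5)·(1/2) = 5/2.

5/2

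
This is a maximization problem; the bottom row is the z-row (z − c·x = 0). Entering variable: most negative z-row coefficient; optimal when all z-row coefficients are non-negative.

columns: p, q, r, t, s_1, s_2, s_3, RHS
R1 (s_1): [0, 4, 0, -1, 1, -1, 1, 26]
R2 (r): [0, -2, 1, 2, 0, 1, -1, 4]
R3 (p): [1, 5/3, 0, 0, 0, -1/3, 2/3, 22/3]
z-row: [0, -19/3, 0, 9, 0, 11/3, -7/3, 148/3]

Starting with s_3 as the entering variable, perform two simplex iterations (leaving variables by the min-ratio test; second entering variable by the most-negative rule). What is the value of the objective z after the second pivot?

Ratio test on column s_3 — row 1: 26/1 = 26; row 2: entry -1 ≤ 0; row 3: (22/3)/(2/3) = 11. Minimum is 11 at row 3 (p leaves); pivot element 2/3.
Pivot on row 3; the z-row RHS becomes 148/3 − (-7/3)·11 = 75.
Next entering variable (most negative z-row entry -1/2): q.
Ratio test on column q — row 1: 15/(3/2) = 10; row 2: 15/(1/2) = 30; row 3: 11/(5/2) = 22/5. Minimum is 22/5 at row 3 (s_3 leaves); pivot element 5/2.
After the second pivot the z-row RHS is 75 − (-1/2)·(22/5) = 386/5.

386/5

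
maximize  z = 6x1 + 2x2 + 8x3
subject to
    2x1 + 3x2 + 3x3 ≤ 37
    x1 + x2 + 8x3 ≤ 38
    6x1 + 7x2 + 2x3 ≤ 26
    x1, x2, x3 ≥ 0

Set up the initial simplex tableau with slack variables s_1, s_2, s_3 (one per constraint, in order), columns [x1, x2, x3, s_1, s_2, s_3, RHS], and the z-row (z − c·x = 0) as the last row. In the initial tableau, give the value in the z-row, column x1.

-6

The z-row carries the negated objective coefficients: the x1 entry is -6.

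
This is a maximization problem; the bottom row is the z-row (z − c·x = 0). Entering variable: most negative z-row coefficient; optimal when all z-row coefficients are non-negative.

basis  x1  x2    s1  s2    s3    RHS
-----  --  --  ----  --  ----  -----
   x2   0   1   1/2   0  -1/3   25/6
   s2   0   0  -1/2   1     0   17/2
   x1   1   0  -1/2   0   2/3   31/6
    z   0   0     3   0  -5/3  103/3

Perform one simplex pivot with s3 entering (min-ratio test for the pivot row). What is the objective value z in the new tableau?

189/4

Ratio test on column s3 — row 1: entry -1/3 ≤ 0; row 2: entry 0 ≤ 0; row 3: (31/6)/(2/3) = 31/4. Minimum is 31/4 at row 3 (x1 leaves); pivot element 2/3.
Pivot on row 3; the z-row RHS becomes 103/3 − (-5/3)·(31/4) = 189/4.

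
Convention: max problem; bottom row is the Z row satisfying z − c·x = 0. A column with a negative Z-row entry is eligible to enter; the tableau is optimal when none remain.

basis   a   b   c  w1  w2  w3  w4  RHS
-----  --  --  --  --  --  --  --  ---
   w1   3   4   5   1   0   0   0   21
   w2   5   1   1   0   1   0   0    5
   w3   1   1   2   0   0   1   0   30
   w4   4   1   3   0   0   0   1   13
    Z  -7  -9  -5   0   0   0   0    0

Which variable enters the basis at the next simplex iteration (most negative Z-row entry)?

Negative Z-row entries: a: -7, b: -9, c: -5.
The most negative is -9 in column b, so b enters.

b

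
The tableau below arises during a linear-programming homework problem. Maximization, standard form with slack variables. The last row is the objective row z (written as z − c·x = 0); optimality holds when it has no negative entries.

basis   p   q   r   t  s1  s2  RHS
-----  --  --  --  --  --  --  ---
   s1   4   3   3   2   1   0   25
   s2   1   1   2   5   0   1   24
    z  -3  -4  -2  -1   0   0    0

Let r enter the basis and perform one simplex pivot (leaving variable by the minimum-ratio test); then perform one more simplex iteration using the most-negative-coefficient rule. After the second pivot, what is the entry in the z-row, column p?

Ratio test on column r — row 1: 25/3 = 25/3; row 2: 24/2 = 12. Minimum is 25/3 at row 1 (s1 leaves); pivot element 3.
Divide row 1 by 3; eliminate column r from the other rows.
Second iteration: most negative z-row entry is -2 in column q, so q enters.
Ratio test on column q — row 1: (25/3)/1 = 25/3; row 2: entry -1 ≤ 0. Minimum is 25/3 at row 1 (r leaves); pivot element 1.
Divide row 1 by 1; eliminate column q from the other rows.
After both pivots, the entry at the z-row, column p is 7/3.

7/3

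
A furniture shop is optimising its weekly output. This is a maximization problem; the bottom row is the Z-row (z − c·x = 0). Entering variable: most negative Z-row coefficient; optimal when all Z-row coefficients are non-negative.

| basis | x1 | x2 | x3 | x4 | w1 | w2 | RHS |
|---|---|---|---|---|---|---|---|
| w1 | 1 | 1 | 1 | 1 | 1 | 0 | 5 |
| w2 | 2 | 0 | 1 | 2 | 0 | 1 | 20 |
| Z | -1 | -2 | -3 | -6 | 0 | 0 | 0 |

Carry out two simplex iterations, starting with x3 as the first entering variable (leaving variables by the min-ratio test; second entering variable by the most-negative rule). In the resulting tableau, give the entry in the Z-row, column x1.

5

Ratio test on column x3 — row 1: 5/1 = 5; row 2: 20/1 = 20. Minimum is 5 at row 1 (w1 leaves); pivot element 1.
Divide row 1 by 1; eliminate column x3 from the other rows.
Second iteration: most negative Z-row entry is -3 in column x4, so x4 enters.
Ratio test on column x4 — row 1: 5/1 = 5; row 2: 15/1 = 15. Minimum is 5 at row 1 (x3 leaves); pivot element 1.
Divide row 1 by 1; eliminate column x4 from the other rows.
After both pivots, the entry at the Z-row, column x1 is 5.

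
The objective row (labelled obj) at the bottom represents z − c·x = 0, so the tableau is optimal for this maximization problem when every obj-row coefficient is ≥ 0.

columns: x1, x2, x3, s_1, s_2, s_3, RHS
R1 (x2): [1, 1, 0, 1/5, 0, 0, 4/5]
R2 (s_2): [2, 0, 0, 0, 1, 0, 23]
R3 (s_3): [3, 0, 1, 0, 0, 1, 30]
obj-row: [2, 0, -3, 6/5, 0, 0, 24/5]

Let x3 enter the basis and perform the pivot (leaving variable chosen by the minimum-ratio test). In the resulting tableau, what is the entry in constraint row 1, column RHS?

4/5

Ratio test on column x3 — row 1: entry 0 ≤ 0; row 2: entry 0 ≤ 0; row 3: 30/1 = 30. Minimum is 30 at row 3 (s_3 leaves); pivot element 1.
Divide row 3 by 1; eliminate column x3 from the other rows.
Row 1 update in column RHS: 4/5 − 0·30 = 4/5.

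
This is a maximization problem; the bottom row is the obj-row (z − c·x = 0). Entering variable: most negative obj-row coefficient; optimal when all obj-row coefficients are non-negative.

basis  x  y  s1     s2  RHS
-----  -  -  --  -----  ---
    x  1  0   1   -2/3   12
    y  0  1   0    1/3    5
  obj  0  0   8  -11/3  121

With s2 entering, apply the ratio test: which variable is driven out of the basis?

y

Column s2 entries and ratios — x: -2/3 ≤ 0, skip; y: 5/(1/3) = 15.
Smallest ratio is 15 in the row of y, so y leaves.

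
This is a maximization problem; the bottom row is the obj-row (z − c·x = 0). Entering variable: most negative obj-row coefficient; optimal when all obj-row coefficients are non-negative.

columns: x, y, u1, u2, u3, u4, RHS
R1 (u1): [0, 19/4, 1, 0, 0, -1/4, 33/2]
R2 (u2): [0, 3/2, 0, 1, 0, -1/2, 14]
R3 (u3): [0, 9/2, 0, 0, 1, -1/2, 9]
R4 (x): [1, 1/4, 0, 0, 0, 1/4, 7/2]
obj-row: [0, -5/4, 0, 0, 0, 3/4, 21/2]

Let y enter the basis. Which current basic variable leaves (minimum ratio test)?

u3

Column y entries and ratios — u1: (33/2)/(19/4) = 66/19; u2: 14/(3/2) = 28/3; u3: 9/(9/2) = 2; x: (7/2)/(1/4) = 14.
Smallest ratio is 2 in the row of u3, so u3 leaves.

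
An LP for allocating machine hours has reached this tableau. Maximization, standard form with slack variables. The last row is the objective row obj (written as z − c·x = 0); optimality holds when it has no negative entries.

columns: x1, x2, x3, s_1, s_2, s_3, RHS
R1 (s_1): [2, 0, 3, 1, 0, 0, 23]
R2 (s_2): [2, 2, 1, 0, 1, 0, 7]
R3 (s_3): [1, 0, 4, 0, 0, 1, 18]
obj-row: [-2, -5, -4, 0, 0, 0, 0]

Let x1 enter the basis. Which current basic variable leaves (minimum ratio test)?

Column x1 entries and ratios — s_1: 23/2 = 23/2; s_2: 7/2 = 7/2; s_3: 18/1 = 18.
Smallest ratio is 7/2 in the row of s_2, so s_2 leaves.

s_2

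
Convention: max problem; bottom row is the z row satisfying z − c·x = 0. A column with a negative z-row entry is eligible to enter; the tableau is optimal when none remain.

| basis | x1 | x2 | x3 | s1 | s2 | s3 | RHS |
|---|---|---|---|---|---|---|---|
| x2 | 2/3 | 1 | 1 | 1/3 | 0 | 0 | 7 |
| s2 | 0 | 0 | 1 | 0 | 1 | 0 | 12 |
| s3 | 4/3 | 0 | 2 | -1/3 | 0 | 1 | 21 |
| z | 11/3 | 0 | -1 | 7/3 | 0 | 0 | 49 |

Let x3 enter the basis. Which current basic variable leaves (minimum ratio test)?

Column x3 entries and ratios — x2: 7/1 = 7; s2: 12/1 = 12; s3: 21/2 = 21/2.
Smallest ratio is 7 in the row of x2, so x2 leaves.

x2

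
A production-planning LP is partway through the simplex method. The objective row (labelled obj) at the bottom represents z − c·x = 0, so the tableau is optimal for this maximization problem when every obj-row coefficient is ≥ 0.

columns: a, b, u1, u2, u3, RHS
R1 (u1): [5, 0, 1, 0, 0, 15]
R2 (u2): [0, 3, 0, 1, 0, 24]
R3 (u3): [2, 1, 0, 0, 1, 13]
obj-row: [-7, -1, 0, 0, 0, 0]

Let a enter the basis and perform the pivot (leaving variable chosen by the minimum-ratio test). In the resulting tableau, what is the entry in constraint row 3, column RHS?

Ratio test on column a — row 1: 15/5 = 3; row 2: entry 0 ≤ 0; row 3: 13/2 = 13/2. Minimum is 3 at row 1 (u1 leaves); pivot element 5.
Divide row 1 by 5; eliminate column a from the other rows.
Row 3 update in column RHS: 13 − 2·3 = 7.

7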